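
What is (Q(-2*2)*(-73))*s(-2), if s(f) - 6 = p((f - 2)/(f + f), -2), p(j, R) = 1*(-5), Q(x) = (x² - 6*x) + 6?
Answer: -3358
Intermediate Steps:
Q(x) = 6 + x² - 6*x
p(j, R) = -5
s(f) = 1 (s(f) = 6 - 5 = 1)
(Q(-2*2)*(-73))*s(-2) = ((6 + (-2*2)² - (-12)*2)*(-73))*1 = ((6 + (-4)² - 6*(-4))*(-73))*1 = ((6 + 16 + 24)*(-73))*1 = (46*(-73))*1 = -3358*1 = -3358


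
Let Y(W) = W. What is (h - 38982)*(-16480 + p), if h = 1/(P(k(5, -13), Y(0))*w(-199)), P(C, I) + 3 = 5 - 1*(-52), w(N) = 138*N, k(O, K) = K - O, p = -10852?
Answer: 395003969976521/370737 ≈ 1.0655e+9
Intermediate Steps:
P(C, I) = 54 (P(C, I) = -3 + (5 - 1*(-52)) = -3 + (5 + 52) = -3 + 57 = 54)
h = -1/1482948 (h = 1/(54*((138*(-199)))) = (1/54)/(-27462) = (1/54)*(-1/27462) = -1/1482948 ≈ -6.7433e-7)
(h - 38982)*(-16480 + p) = (-1/1482948 - 38982)*(-16480 - 10852) = -57808278937/1482948*(-27332) = 395003969976521/370737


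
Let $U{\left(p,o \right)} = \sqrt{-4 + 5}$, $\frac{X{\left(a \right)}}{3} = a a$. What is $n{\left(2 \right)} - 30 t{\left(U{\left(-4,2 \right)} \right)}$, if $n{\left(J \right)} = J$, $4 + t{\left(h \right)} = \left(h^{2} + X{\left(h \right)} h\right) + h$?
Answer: $-28$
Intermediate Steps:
$X{\left(a \right)} = 3 a^{2}$ ($X{\left(a \right)} = 3 a a = 3 a^{2}$)
$U{\left(p,o \right)} = 1$ ($U{\left(p,o \right)} = \sqrt{1} = 1$)
$t{\left(h \right)} = -4 + h + h^{2} + 3 h^{3}$ ($t{\left(h \right)} = -4 + \left(\left(h^{2} + 3 h^{2} h\right) + h\right) = -4 + \left(\left(h^{2} + 3 h^{3}\right) + h\right) = -4 + \left(h + h^{2} + 3 h^{3}\right) = -4 + h + h^{2} + 3 h^{3}$)
$n{\left(2 \right)} - 30 t{\left(U{\left(-4,2 \right)} \right)} = 2 - 30 \left(-4 + 1 + 1^{2} + 3 \cdot 1^{3}\right) = 2 - 30 \left(-4 + 1 + 1 + 3 \cdot 1\right) = 2 - 30 \left(-4 + 1 + 1 + 3\right) = 2 - 30 = -28$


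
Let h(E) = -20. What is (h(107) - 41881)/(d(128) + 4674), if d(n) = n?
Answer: -41901/4802 ≈ -8.7257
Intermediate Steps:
(h(107) - 41881)/(d(128) + 4674) = (-20 - 41881)/(128 + 4674) = -41901/4802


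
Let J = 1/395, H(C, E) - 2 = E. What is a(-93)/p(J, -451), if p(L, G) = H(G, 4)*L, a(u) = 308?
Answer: 60830/3 ≈ 20277.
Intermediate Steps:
H(C, E) = 2 + E
J = 1/395 ≈ 0.0025316
p(L, G) = 6*L (p(L, G) = (2 + 4)*L = 6*L)
a(-93)/p(J, -451) = 308/((6*(1/395))) = 308/(6/395) = 308*(395/6) = 60830/3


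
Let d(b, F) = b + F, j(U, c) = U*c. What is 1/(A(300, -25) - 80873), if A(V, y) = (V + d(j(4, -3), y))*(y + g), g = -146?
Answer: -1/125846 ≈ -7.9462e-6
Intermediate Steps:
d(b, F) = F + b
A(V, y) = (-146 + y)*(-12 + V + y) (A(V, y) = (V + (y + 4*(-3)))*(y - 146) = (V + (y - 12))*(-146 + y) = (V + (-12 + y))*(-146 + y) = (-12 + V + y)*(-146 + y) = (-146 + y)*(-12 + V + y))
1/(A(300, -25) - 80873) = 1/((1752 + (-25)² - 158*(-25) - 146*300 + 300*(-25)) - 80873) = 1/((1752 + 625 + 3950 - 43800 - 7500) - 80873) = 1/(-44973 - 80873) = 1/(-125846) = -1/125846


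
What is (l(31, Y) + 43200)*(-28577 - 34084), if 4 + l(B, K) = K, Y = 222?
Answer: -2720615298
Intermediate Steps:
l(B, K) = -4 + K
(l(31, Y) + 43200)*(-28577 - 34084) = ((-4 + 222) + 43200)*(-28577 - 34084) = (218 + 43200)*(-62661) = 43418*(-62661) = -2720615298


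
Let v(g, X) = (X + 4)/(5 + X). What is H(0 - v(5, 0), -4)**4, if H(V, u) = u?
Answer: 256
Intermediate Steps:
v(g, X) = (4 + X)/(5 + X)
H(0 - v(5, 0), -4)**4 = (-4)**4 = 256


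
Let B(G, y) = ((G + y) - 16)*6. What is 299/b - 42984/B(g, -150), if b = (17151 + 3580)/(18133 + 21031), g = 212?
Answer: 195072386/476813 ≈ 409.12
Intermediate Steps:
B(G, y) = -96 + 6*G + 6*y (B(G, y) = (-16 + G + y)*6 = -96 + 6*G + 6*y)
b = 20731/39164 ≈ 0.52934
299/b - 42984/B(g, -150) = 299/(20731/39164) - 42984/(-96 + 6*212 + 6*(-150)) = 299*(39164/20731) - 42984/(-96 + 1272 - 900) = 11710036/20731 - 42984/276 = 11710036/20731 - 42984*1/276 = 11710036/20731 - 3582/23 = 195072386/476813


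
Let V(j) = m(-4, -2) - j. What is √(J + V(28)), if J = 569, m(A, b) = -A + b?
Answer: √543 ≈ 23.302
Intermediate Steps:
m(A, b) = b - A
V(j) = 2 - j (V(j) = (-2 - 1*(-4)) - j = (-2 + 4) - j = 2 - j)
√(J + V(28)) = √(569 + (2 - 1*28)) = √(569 + (2 - 28)) = √(569 - 26) = √543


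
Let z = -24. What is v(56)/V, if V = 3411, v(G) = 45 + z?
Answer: 7/1137 ≈ 0.0061565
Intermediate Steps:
v(G) = 21 (v(G) = 45 - 24 = 21)
v(56)/V = 21/3411 = 21*(1/3411) = 7/1137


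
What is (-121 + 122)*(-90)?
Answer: -90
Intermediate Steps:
(-121 + 122)*(-90) = 1*(-90) = -90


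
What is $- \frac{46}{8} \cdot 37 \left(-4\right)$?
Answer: $851$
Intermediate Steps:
$- \frac{46}{8} \cdot 37 \left(-4\right) = - 46 \cdot \frac{1}{8} \cdot 37 \left(-4\right) = - \frac{23}{4} \cdot 37 \left(-4\right) = - \frac{851 \left(-4\right)}{4} = \left(-1\right) \left(-851\right) = 851$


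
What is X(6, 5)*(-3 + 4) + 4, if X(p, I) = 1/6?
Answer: 25/6 ≈ 4.1667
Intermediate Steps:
X(p, I) = 1/6
X(6, 5)*(-3 + 4) + 4 = (-3 + 4)/6 + 4 = (1/6)*1 + 4 = 1/6 + 4 = 25/6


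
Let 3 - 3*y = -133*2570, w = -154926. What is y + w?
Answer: -122965/3 ≈ -40988.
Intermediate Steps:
y = 341813/3 (y = 1 - (-133)*2570/3 = 1 - 1/3*(-341810) = 1 + 341810/3 = 341813/3 ≈ 1.1394e+5)
y + w = 341813/3 - 154926 = -122965/3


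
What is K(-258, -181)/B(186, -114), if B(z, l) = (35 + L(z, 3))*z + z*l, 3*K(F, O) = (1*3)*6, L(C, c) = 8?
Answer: -1/2201 ≈ -0.00045434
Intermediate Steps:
K(F, O) = 6 (K(F, O) = ((1*3)*6)/3 = (3*6)/3 = (1/3)*18 = 6)
B(z, l) = 43*z + l*z (B(z, l) = (35 + 8)*z + z*l = 43*z + l*z)
K(-258, -181)/B(186, -114) = 6/((186*(43 - 114))) = 6/((186*(-71))) = 6/(-13206) = 6*(-1/13206) = -1/2201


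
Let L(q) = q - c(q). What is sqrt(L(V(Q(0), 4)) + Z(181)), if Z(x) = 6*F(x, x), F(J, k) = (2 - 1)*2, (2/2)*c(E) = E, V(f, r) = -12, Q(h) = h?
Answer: 2*sqrt(3) ≈ 3.4641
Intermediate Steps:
c(E) = E
F(J, k) = 2 (F(J, k) = 1*2 = 2)
L(q) = 0 (L(q) = q - q = 0)
Z(x) = 12 (Z(x) = 6*2 = 12)
sqrt(L(V(Q(0), 4)) + Z(181)) = sqrt(0 + 12) = sqrt(12) = 2*sqrt(3)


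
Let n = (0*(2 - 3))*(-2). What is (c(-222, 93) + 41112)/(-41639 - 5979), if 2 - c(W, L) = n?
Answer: -20557/23809 ≈ -0.86341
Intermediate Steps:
n = 0 (n = (0*(-1))*(-2) = 0*(-2) = 0)
c(W, L) = 2 (c(W, L) = 2 - 1*0 = 2 + 0 = 2)
(c(-222, 93) + 41112)/(-41639 - 5979) = (2 + 41112)/(-41639 - 5979) = 41114/(-47618) = 41114*(-1/47618) = -20557/23809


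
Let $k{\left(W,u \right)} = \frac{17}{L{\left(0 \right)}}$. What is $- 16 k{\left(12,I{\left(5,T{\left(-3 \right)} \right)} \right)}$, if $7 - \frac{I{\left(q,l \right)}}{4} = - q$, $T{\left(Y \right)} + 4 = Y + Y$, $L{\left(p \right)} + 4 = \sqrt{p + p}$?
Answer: $68$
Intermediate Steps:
$L{\left(p \right)} = -4 + \sqrt{2} \sqrt{p}$ ($L{\left(p \right)} = -4 + \sqrt{p + p} = -4 + \sqrt{2 p} = -4 + \sqrt{2} \sqrt{p}$)
$T{\left(Y \right)} = -4 + 2 Y$ ($T{\left(Y \right)} = -4 + \left(Y + Y\right) = -4 + 2 Y$)
$I{\left(q,l \right)} = 28 + 4 q$ ($I{\left(q,l \right)} = 28 - 4 \left(- q\right) = 28 + 4 q$)
$k{\left(W,u \right)} = - \frac{17}{4}$ ($k{\left(W,u \right)} = \frac{17}{-4 + \sqrt{2} \sqrt{0}} = \frac{17}{-4 + \sqrt{2} \cdot 0} = \frac{17}{-4 + 0} = \frac{17}{-4} = 17 \left(- \frac{1}{4}\right) = - \frac{17}{4}$)
$- 16 k{\left(12,I{\left(5,T{\left(-3 \right)} \right)} \right)} = \left(-16\right) \left(- \frac{17}{4}\right) = 68$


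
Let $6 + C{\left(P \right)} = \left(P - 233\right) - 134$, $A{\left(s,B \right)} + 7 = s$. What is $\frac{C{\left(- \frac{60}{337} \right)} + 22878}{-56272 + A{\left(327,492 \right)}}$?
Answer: $- \frac{7584125}{18855824} \approx -0.40222$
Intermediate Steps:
$A{\left(s,B \right)} = -7 + s$
$C{\left(P \right)} = -373 + P$ ($C{\left(P \right)} = -6 + \left(\left(P - 233\right) - 134\right) = -6 + \left(\left(-233 + P\right) - 134\right) = -6 + \left(-367 + P\right) = -373 + P$)
$\frac{C{\left(- \frac{60}{337} \right)} + 22878}{-56272 + A{\left(327,492 \right)}} = \frac{\left(-373 - \frac{60}{337}\right) + 22878}{-56272 + \left(-7 + 327\right)} = \frac{\left(-373 - \frac{60}{337}\right) + 22878}{-56272 + 320} = \frac{\left(-373 - \frac{60}{337}\right) + 22878}{-55952} = \left(- \frac{125761}{337} + 22878\right) \left(- \frac{1}{55952}\right) = \frac{7584125}{337} \left(- \frac{1}{55952}\right) = - \frac{7584125}{18855824}$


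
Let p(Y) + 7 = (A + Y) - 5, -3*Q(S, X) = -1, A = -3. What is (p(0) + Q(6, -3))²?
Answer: 1936/9 ≈ 215.11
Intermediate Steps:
Q(S, X) = ⅓ (Q(S, X) = -⅓*(-1) = ⅓)
p(Y) = -15 + Y (p(Y) = -7 + ((-3 + Y) - 5) = -7 + (-8 + Y) = -15 + Y)
(p(0) + Q(6, -3))² = ((-15 + 0) + ⅓)² = (-15 + ⅓)² = (-44/3)² = 1936/9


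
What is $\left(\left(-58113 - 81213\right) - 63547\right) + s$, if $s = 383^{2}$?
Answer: $-56184$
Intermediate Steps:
$s = 146689$
$\left(\left(-58113 - 81213\right) - 63547\right) + s = \left(\left(-58113 - 81213\right) - 63547\right) + 146689 = \left(-139326 - 63547\right) + 146689 = -202873 + 146689 = -56184$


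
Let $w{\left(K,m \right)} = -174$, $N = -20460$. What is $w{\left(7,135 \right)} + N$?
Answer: $-20634$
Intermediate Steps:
$w{\left(7,135 \right)} + N = -174 - 20460 = -20634$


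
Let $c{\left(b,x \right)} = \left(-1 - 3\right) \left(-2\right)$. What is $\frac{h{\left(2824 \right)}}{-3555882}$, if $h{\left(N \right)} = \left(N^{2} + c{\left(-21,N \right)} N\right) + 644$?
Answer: $- \frac{3999106}{1777941} \approx -2.2493$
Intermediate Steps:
$c{\left(b,x \right)} = 8$ ($c{\left(b,x \right)} = \left(-4\right) \left(-2\right) = 8$)
$h{\left(N \right)} = 644 + N^{2} + 8 N$ ($h{\left(N \right)} = \left(N^{2} + 8 N\right) + 644 = 644 + N^{2} + 8 N$)
$\frac{h{\left(2824 \right)}}{-3555882} = \frac{644 + 2824^{2} + 8 \cdot 2824}{-3555882} = \left(644 + 7974976 + 22592\right) \left(- \frac{1}{3555882}\right) = 7998212 \left(- \frac{1}{3555882}\right) = - \frac{3999106}{1777941}$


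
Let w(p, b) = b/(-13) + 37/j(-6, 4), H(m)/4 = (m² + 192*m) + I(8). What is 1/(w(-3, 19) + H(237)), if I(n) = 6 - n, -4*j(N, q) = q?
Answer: 13/5286392 ≈ 2.4591e-6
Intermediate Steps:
j(N, q) = -q/4
H(m) = -8 + 4*m² + 768*m (H(m) = 4*((m² + 192*m) + (6 - 1*8)) = 4*((m² + 192*m) + (6 - 8)) = 4*((m² + 192*m) - 2) = 4*(-2 + m² + 192*m) = -8 + 4*m² + 768*m)
w(p, b) = -37 - b/13 (w(p, b) = b/(-13) + 37/((-¼*4)) = b*(-1/13) + 37/(-1) = -b/13 + 37*(-1) = -b/13 - 37 = -37 - b/13)
1/(w(-3, 19) + H(237)) = 1/((-37 - 1/13*19) + (-8 + 4*237² + 768*237)) = 1/((-37 - 19/13) + (-8 + 4*56169 + 182016)) = 1/(-500/13 + (-8 + 224676 + 182016)) = 1/(-500/13 + 406684) = 1/(5286392/13) = 13/5286392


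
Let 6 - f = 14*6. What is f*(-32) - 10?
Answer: 2486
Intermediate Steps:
f = -78 (f = 6 - 14*6 = 6 - 1*84 = 6 - 84 = -78)
f*(-32) - 10 = -78*(-32) - 10 = 2496 - 10 = 2486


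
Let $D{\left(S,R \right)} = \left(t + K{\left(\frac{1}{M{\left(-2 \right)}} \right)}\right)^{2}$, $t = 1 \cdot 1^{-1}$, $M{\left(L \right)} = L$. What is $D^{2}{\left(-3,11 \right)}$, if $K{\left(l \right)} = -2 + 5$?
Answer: $256$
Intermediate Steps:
$K{\left(l \right)} = 3$
$t = 1$ ($t = 1 \cdot 1 = 1$)
$D{\left(S,R \right)} = 16$ ($D{\left(S,R \right)} = \left(1 + 3\right)^{2} = 4^{2} = 16$)
$D^{2}{\left(-3,11 \right)} = 16^{2} = 256$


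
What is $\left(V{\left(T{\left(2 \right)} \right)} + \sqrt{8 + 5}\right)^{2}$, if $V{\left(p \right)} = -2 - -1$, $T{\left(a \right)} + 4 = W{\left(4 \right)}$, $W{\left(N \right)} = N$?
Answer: $\left(1 - \sqrt{13}\right)^{2} \approx 6.7889$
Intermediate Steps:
$T{\left(a \right)} = 0$ ($T{\left(a \right)} = -4 + 4 = 0$)
$V{\left(p \right)} = -1$ ($V{\left(p \right)} = -2 + 1 = -1$)
$\left(V{\left(T{\left(2 \right)} \right)} + \sqrt{8 + 5}\right)^{2} = \left(-1 + \sqrt{8 + 5}\right)^{2} = \left(-1 + \sqrt{13}\right)^{2}$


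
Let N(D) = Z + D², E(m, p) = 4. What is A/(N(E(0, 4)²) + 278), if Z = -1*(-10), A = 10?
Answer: 5/272 ≈ 0.018382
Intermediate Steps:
Z = 10
N(D) = 10 + D²
A/(N(E(0, 4)²) + 278) = 10/((10 + (4²)²) + 278) = 10/((10 + 16²) + 278) = 10/((10 + 256) + 278) = 10/(266 + 278) = 10/544 = (1/544)*10 = 5/272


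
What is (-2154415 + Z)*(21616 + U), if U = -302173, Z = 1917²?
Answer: -426579624018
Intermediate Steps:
Z = 3674889
(-2154415 + Z)*(21616 + U) = (-2154415 + 3674889)*(21616 - 302173) = 1520474*(-280557) = -426579624018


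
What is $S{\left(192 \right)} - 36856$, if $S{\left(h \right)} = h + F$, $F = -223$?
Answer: $-36887$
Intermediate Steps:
$S{\left(h \right)} = -223 + h$ ($S{\left(h \right)} = h - 223 = -223 + h$)
$S{\left(192 \right)} - 36856 = \left(-223 + 192\right) - 36856 = -31 - 36856 = -36887$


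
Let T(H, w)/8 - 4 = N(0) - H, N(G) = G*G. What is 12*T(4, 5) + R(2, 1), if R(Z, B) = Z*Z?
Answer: 4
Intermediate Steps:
N(G) = G²
R(Z, B) = Z²
T(H, w) = 32 - 8*H (T(H, w) = 32 + 8*(0² - H) = 32 + 8*(0 - H) = 32 + 8*(-H) = 32 - 8*H)
12*T(4, 5) + R(2, 1) = 12*(32 - 8*4) + 2² = 12*(32 - 32) + 4 = 12*0 + 4 = 0 + 4 = 4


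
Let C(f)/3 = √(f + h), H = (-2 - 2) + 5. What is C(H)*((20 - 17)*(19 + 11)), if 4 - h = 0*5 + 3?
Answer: 270*√2 ≈ 381.84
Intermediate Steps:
H = 1 (H = -4 + 5 = 1)
h = 1 (h = 4 - (0*5 + 3) = 4 - (0 + 3) = 4 - 1*3 = 4 - 3 = 1)
C(f) = 3*√(1 + f) (C(f) = 3*√(f + 1) = 3*√(1 + f))
C(H)*((20 - 17)*(19 + 11)) = (3*√(1 + 1))*((20 - 17)*(19 + 11)) = (3*√2)*(3*30) = (3*√2)*90 = 270*√2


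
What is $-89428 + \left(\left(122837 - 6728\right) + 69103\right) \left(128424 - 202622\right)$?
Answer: $-13742449404$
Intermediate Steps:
$-89428 + \left(\left(122837 - 6728\right) + 69103\right) \left(128424 - 202622\right) = -89428 + \left(116109 + 69103\right) \left(-74198\right) = -89428 + 185212 \left(-74198\right) = -89428 - 13742359976 = -13742449404$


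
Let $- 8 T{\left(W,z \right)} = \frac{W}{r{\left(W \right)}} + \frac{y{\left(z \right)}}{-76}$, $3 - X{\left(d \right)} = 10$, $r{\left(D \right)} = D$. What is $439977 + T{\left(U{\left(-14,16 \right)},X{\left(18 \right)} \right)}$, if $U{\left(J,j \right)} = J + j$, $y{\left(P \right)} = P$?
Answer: $\frac{267505933}{608} \approx 4.3998 \cdot 10^{5}$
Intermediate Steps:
$X{\left(d \right)} = -7$ ($X{\left(d \right)} = 3 - 10 = -7$)
$T{\left(W,z \right)} = - \frac{1}{8} + \frac{z}{608}$ ($T{\left(W,z \right)} = - \frac{\frac{W}{W} + \frac{z}{-76}}{8} = - \frac{1 + z \left(- \frac{1}{76}\right)}{8} = - \frac{1 - \frac{z}{76}}{8} = - \frac{1}{8} + \frac{z}{608}$)
$439977 + T{\left(U{\left(-14,16 \right)},X{\left(18 \right)} \right)} = 439977 + \left(- \frac{1}{8} + \frac{1}{608} \left(-7\right)\right) = 439977 - \frac{83}{608} = \frac{267505933}{608}$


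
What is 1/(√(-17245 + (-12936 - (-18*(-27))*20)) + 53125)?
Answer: 53125/2822305526 - I*√39901/2822305526 ≈ 1.8823e-5 - 7.0776e-8*I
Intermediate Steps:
1/(√(-17245 + (-12936 - (-18*(-27))*20)) + 53125) = 1/(√(-17245 + (-12936 - 486*20)) + 53125) = 1/(√(-17245 + (-12936 - 1*9720)) + 53125) = 1/(√(-17245 + (-12936 - 9720)) + 53125) = 1/(√(-17245 - 22656) + 53125) = 1/(√(-39901) + 53125) = 1/(I*√39901 + 53125) = 1/(53125 + I*√39901)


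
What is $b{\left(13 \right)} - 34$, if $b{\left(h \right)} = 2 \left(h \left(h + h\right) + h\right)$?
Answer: $668$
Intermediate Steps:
$b{\left(h \right)} = 2 h + 4 h^{2}$ ($b{\left(h \right)} = 2 \left(h 2 h + h\right) = 2 \left(2 h^{2} + h\right) = 2 \left(h + 2 h^{2}\right) = 2 h + 4 h^{2}$)
$b{\left(13 \right)} - 34 = 2 \cdot 13 \left(1 + 2 \cdot 13\right) - 34 = 2 \cdot 13 \left(1 + 26\right) - 34 = 2 \cdot 13 \cdot 27 - 34 = 702 - 34 = 668$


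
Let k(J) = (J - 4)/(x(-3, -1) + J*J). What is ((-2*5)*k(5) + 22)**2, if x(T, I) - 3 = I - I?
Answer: 91809/196 ≈ 468.41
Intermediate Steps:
x(T, I) = 3 (x(T, I) = 3 + (I - I) = 3 + 0 = 3)
k(J) = (-4 + J)/(3 + J**2) (k(J) = (J - 4)/(3 + J*J) = (-4 + J)/(3 + J**2))
((-2*5)*k(5) + 22)**2 = ((-2*5)*((-4 + 5)/(3 + 5**2)) + 22)**2 = (-10/(3 + 25) + 22)**2 = (-10/28 + 22)**2 = (-5/14 + 22)**2 = (303/14)**2 = 91809/196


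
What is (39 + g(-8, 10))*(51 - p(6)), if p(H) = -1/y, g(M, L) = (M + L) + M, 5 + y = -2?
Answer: 11748/7 ≈ 1678.3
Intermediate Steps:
y = -7 (y = -5 - 2 = -7)
g(M, L) = L + 2*M (g(M, L) = (L + M) + M = L + 2*M)
p(H) = ⅐ (p(H) = -1/(-7) = -1*(-⅐) = ⅐)
(39 + g(-8, 10))*(51 - p(6)) = (39 + (10 + 2*(-8)))*(51 - 1*⅐) = (39 + (10 - 16))*(51 - ⅐) = (39 - 6)*(356/7) = 33*(356/7) = 11748/7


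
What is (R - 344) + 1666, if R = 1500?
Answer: 2822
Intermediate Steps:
(R - 344) + 1666 = (1500 - 344) + 1666 = 1156 + 1666 = 2822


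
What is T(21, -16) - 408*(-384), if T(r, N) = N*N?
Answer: 156928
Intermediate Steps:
T(r, N) = N²
T(21, -16) - 408*(-384) = (-16)² - 408*(-384) = 256 + 156672 = 156928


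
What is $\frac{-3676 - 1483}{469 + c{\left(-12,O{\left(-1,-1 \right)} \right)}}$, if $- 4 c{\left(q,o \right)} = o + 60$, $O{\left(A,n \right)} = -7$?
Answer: $- \frac{20636}{1823} \approx -11.32$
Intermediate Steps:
$c{\left(q,o \right)} = -15 - \frac{o}{4}$ ($c{\left(q,o \right)} = - \frac{o + 60}{4} = - \frac{60 + o}{4} = -15 - \frac{o}{4}$)
$\frac{-3676 - 1483}{469 + c{\left(-12,O{\left(-1,-1 \right)} \right)}} = \frac{-3676 - 1483}{469 - \frac{53}{4}} = - \frac{5159}{469 + \left(-15 + \frac{7}{4}\right)} = - \frac{5159}{469 - \frac{53}{4}} = - \frac{5159}{\frac{1823}{4}} = \left(-5159\right) \frac{4}{1823} = - \frac{20636}{1823}$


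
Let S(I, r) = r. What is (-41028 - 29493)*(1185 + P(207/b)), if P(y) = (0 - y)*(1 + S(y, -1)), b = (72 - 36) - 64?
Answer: -83567385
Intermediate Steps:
b = -28 (b = 36 - 64 = -28)
P(y) = 0 (P(y) = (0 - y)*(1 - 1) = -y*0 = 0)
(-41028 - 29493)*(1185 + P(207/b)) = (-41028 - 29493)*(1185 + 0) = -70521*1185 = -83567385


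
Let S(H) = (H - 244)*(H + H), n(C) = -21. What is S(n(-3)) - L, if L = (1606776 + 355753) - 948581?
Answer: -1002818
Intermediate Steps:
L = 1013948 (L = 1962529 - 948581 = 1013948)
S(H) = 2*H*(-244 + H) (S(H) = (-244 + H)*(2*H) = 2*H*(-244 + H))
S(n(-3)) - L = 2*(-21)*(-244 - 21) - 1*1013948 = 2*(-21)*(-265) - 1013948 = 11130 - 1013948 = -1002818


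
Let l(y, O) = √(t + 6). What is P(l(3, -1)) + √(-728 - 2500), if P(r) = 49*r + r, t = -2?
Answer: 100 + 2*I*√807 ≈ 100.0 + 56.815*I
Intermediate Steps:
l(y, O) = 2 (l(y, O) = √(-2 + 6) = √4 = 2)
P(r) = 50*r
P(l(3, -1)) + √(-728 - 2500) = 50*2 + √(-728 - 2500) = 100 + √(-3228) = 100 + 2*I*√807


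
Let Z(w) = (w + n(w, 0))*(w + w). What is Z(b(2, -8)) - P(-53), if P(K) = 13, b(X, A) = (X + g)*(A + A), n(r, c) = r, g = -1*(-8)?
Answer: 102387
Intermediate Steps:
g = 8
b(X, A) = 2*A*(8 + X) (b(X, A) = (X + 8)*(A + A) = (8 + X)*(2*A) = 2*A*(8 + X))
Z(w) = 4*w² (Z(w) = (w + w)*(w + w) = (2*w)*(2*w) = 4*w²)
Z(b(2, -8)) - P(-53) = 4*(2*(-8)*(8 + 2))² - 1*13 = 4*(2*(-8)*10)² - 13 = 4*(-160)² - 13 = 4*25600 - 13 = 102400 - 13 = 102387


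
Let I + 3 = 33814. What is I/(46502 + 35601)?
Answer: 33811/82103 ≈ 0.41181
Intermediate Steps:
I = 33811 (I = -3 + 33814 = 33811)
I/(46502 + 35601) = 33811/(46502 + 35601) = 33811/82103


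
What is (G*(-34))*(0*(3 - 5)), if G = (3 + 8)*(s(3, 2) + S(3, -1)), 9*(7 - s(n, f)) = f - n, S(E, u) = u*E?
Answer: 0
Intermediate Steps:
S(E, u) = E*u
s(n, f) = 7 - f/9 + n/9 (s(n, f) = 7 - (f - n)/9 = 7 + (-f/9 + n/9) = 7 - f/9 + n/9)
G = 407/9 (G = (3 + 8)*((7 - ⅑*2 + (⅑)*3) + 3*(-1)) = 11*((7 - 2/9 + ⅓) - 3) = 11*(64/9 - 3) = 11*(37/9) = 407/9 ≈ 45.222)
(G*(-34))*(0*(3 - 5)) = ((407/9)*(-34))*(0*(3 - 5)) = -0*(-2) = -13838/9*0 = 0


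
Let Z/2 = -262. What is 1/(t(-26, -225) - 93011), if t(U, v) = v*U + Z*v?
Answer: 1/30739 ≈ 3.2532e-5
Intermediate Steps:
Z = -524 (Z = 2*(-262) = -524)
t(U, v) = -524*v + U*v (t(U, v) = v*U - 524*v = U*v - 524*v = -524*v + U*v)
1/(t(-26, -225) - 93011) = 1/(-225*(-524 - 26) - 93011) = 1/(-225*(-550) - 93011) = 1/(123750 - 93011) = 1/30739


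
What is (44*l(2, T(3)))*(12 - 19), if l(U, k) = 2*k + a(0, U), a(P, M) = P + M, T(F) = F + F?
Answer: -4312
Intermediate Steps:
T(F) = 2*F
a(P, M) = M + P
l(U, k) = U + 2*k (l(U, k) = 2*k + (U + 0) = 2*k + U = U + 2*k)
(44*l(2, T(3)))*(12 - 19) = (44*(2 + 2*(2*3)))*(12 - 19) = (44*(2 + 2*6))*(-7) = (44*(2 + 12))*(-7) = (44*14)*(-7) = 616*(-7) = -4312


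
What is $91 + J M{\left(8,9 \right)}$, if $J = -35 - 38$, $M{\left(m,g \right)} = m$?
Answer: $-493$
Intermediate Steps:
$J = -73$ ($J = -35 - 38 = -73$)
$91 + J M{\left(8,9 \right)} = 91 - 584 = -493$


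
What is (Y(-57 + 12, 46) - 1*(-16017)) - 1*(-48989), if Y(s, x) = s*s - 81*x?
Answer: 63305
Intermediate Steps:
Y(s, x) = s² - 81*x
(Y(-57 + 12, 46) - 1*(-16017)) - 1*(-48989) = (((-57 + 12)² - 81*46) - 1*(-16017)) - 1*(-48989) = (((-45)² - 3726) + 16017) + 48989 = ((2025 - 3726) + 16017) + 48989 = (-1701 + 16017) + 48989 = 14316 + 48989 = 63305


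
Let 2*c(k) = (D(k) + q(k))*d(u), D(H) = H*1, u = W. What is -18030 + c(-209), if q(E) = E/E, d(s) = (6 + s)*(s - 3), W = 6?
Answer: -21774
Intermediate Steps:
u = 6
d(s) = (-3 + s)*(6 + s) (d(s) = (6 + s)*(-3 + s) = (-3 + s)*(6 + s))
D(H) = H
q(E) = 1
c(k) = 18 + 18*k (c(k) = ((k + 1)*(-18 + 6² + 3*6))/2 = ((1 + k)*(-18 + 36 + 18))/2 = ((1 + k)*36)/2 = (36 + 36*k)/2 = 18 + 18*k)
-18030 + c(-209) = -18030 + (18 + 18*(-209)) = -18030 + (18 - 3762) = -18030 - 3744 = -21774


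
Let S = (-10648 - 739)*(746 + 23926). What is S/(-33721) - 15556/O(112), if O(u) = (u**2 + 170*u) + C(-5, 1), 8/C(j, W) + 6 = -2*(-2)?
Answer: 2217890664311/266227295 ≈ 8330.8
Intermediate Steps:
C(j, W) = -4 (C(j, W) = 8/(-6 - 2*(-2)) = 8/(-6 + 4) = 8/(-2) = 8*(-1/2) = -4)
S = -280940064 (S = -11387*24672 = -280940064)
O(u) = -4 + u**2 + 170*u (O(u) = (u**2 + 170*u) - 4 = -4 + u**2 + 170*u)
S/(-33721) - 15556/O(112) = -280940064/(-33721) - 15556/(-4 + 112**2 + 170*112) = -280940064*(-1/33721) - 15556/(-4 + 12544 + 19040) = 280940064/33721 - 15556/31580 = 280940064/33721 - 15556*1/31580 = 280940064/33721 - 3889/7895 = 2217890664311/266227295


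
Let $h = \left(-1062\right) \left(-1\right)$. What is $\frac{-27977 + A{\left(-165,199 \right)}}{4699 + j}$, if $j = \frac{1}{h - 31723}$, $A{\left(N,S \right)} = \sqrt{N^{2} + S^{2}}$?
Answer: $- \frac{857802797}{144076038} + \frac{30661 \sqrt{66826}}{144076038} \approx -5.8988$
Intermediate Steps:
$h = 1062$
$j = - \frac{1}{30661}$ ($j = \frac{1}{1062 - 31723} = \frac{1}{-30661} = - \frac{1}{30661} \approx -3.2615 \cdot 10^{-5}$)
$\frac{-27977 + A{\left(-165,199 \right)}}{4699 + j} = \frac{-27977 + \sqrt{\left(-165\right)^{2} + 199^{2}}}{4699 - \frac{1}{30661}} = \frac{-27977 + \sqrt{27225 + 39601}}{\frac{144076038}{30661}} = \left(-27977 + \sqrt{66826}\right) \frac{30661}{144076038} = - \frac{857802797}{144076038} + \frac{30661 \sqrt{66826}}{144076038}$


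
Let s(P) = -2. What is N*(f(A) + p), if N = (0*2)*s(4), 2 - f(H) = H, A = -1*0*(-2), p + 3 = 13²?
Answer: 0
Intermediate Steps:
p = 166 (p = -3 + 13² = -3 + 169 = 166)
A = 0 (A = 0*(-2) = 0)
f(H) = 2 - H
N = 0 (N = (0*2)*(-2) = 0*(-2) = 0)
N*(f(A) + p) = 0*((2 - 1*0) + 166) = 0*((2 + 0) + 166) = 0*(2 + 166) = 0*168 = 0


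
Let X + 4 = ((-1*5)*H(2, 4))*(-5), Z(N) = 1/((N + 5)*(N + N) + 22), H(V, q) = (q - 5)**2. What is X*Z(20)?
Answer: 3/146 ≈ 0.020548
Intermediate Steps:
H(V, q) = (-5 + q)**2
Z(N) = 1/(22 + 2*N*(5 + N)) (Z(N) = 1/((5 + N)*(2*N) + 22) = 1/(2*N*(5 + N) + 22) = 1/(22 + 2*N*(5 + N)))
X = 21 (X = -4 + ((-1*5)*(-5 + 4)**2)*(-5) = -4 - 5*(-1)**2*(-5) = -4 - 5*1*(-5) = -4 - 5*(-5) = -4 + 25 = 21)
X*Z(20) = 21*(1/(2*(11 + 20**2 + 5*20))) = 21*(1/(2*(11 + 400 + 100))) = 21*((1/2)/511) = 21*((1/2)*(1/511)) = 21*(1/1022) = 3/146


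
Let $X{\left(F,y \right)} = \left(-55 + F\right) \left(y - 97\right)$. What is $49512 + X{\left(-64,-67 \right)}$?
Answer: $69028$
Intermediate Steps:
$X{\left(F,y \right)} = \left(-97 + y\right) \left(-55 + F\right)$ ($X{\left(F,y \right)} = \left(-55 + F\right) \left(-97 + y\right) = \left(-97 + y\right) \left(-55 + F\right)$)
$49512 + X{\left(-64,-67 \right)} = 49512 - -19516 = 49512 + \left(5335 + 6208 + 3685 + 4288\right) = 49512 + 19516 = 69028$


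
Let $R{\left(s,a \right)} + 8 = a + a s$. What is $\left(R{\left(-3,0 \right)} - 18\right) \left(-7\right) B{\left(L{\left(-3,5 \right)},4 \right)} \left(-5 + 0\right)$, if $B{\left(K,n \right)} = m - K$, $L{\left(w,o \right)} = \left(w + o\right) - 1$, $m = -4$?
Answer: $4550$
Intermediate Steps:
$L{\left(w,o \right)} = -1 + o + w$ ($L{\left(w,o \right)} = \left(o + w\right) - 1 = -1 + o + w$)
$R{\left(s,a \right)} = -8 + a + a s$ ($R{\left(s,a \right)} = -8 + \left(a + a s\right) = -8 + a + a s$)
$B{\left(K,n \right)} = -4 - K$
$\left(R{\left(-3,0 \right)} - 18\right) \left(-7\right) B{\left(L{\left(-3,5 \right)},4 \right)} \left(-5 + 0\right) = \left(\left(-8 + 0 + 0 \left(-3\right)\right) - 18\right) \left(-7\right) \left(-4 - \left(-1 + 5 - 3\right)\right) \left(-5 + 0\right) = \left(\left(-8 + 0 + 0\right) - 18\right) \left(-7\right) \left(-4 - 1\right) \left(-5\right) = \left(-8 - 18\right) \left(-7\right) \left(-4 - 1\right) \left(-5\right) = \left(-26\right) \left(-7\right) \left(\left(-5\right) \left(-5\right)\right) = 182 \cdot 25 = 4550$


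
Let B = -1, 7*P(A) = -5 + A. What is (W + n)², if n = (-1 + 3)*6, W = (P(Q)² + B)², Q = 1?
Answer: 894069801/5764801 ≈ 155.09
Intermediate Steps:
P(A) = -5/7 + A/7 (P(A) = (-5 + A)/7 = -5/7 + A/7)
W = 1089/2401 (W = ((-5/7 + (⅐)*1)² - 1)² = ((-5/7 + ⅐)² - 1)² = ((-4/7)² - 1)² = (16/49 - 1)² = (-33/49)² = 1089/2401 ≈ 0.45356)
n = 12 (n = 2*6 = 12)
(W + n)² = (1089/2401 + 12)² = (29901/2401)² = 894069801/5764801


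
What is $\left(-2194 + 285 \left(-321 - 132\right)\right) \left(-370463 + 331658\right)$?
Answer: $5095057695$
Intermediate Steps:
$\left(-2194 + 285 \left(-321 - 132\right)\right) \left(-370463 + 331658\right) = \left(-2194 + 285 \left(-453\right)\right) \left(-38805\right) = \left(-2194 - 129105\right) \left(-38805\right) = \left(-131299\right) \left(-38805\right) = 5095057695$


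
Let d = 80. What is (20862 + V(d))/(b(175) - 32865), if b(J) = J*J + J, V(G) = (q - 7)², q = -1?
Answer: -20926/2065 ≈ -10.134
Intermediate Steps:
V(G) = 64 (V(G) = (-1 - 7)² = (-8)² = 64)
b(J) = J + J² (b(J) = J² + J = J + J²)
(20862 + V(d))/(b(175) - 32865) = (20862 + 64)/(175*(1 + 175) - 32865) = 20926/(175*176 - 32865) = 20926/(30800 - 32865) = 20926/(-2065) = 20926*(-1/2065) = -20926/2065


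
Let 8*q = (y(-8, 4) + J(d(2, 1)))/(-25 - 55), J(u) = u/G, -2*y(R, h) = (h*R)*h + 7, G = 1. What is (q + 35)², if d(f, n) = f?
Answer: 79834225/65536 ≈ 1218.2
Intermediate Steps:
y(R, h) = -7/2 - R*h²/2 (y(R, h) = -((h*R)*h + 7)/2 = -((R*h)*h + 7)/2 = -(R*h² + 7)/2 = -(7 + R*h²)/2 = -7/2 - R*h²/2)
J(u) = u (J(u) = u/1 = u*1 = u)
q = -25/256 (q = (((-7/2 - ½*(-8)*4²) + 2)/(-25 - 55))/8 = (((-7/2 - ½*(-8)*16) + 2)/(-80))/8 = (((-7/2 + 64) + 2)*(-1/80))/8 = ((121/2 + 2)*(-1/80))/8 = ((125/2)*(-1/80))/8 = (⅛)*(-25/32) = -25/256 ≈ -0.097656)
(q + 35)² = (-25/256 + 35)² = (8935/256)² = 79834225/65536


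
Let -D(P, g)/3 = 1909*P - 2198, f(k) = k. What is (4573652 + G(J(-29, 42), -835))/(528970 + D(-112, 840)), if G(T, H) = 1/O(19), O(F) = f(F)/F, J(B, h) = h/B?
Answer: 4573653/1176988 ≈ 3.8859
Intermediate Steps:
D(P, g) = 6594 - 5727*P (D(P, g) = -3*(1909*P - 2198) = -3*(-2198 + 1909*P) = 6594 - 5727*P)
O(F) = 1 (O(F) = F/F = 1)
G(T, H) = 1 (G(T, H) = 1/1 = 1)
(4573652 + G(J(-29, 42), -835))/(528970 + D(-112, 840)) = (4573652 + 1)/(528970 + (6594 - 5727*(-112))) = 4573653/(528970 + (6594 + 641424)) = 4573653/(528970 + 648018) = 4573653/1176988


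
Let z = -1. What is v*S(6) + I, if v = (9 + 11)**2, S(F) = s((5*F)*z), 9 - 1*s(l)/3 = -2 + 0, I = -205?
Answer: 12995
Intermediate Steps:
s(l) = 33 (s(l) = 27 - 3*(-2 + 0) = 27 - 3*(-2) = 27 + 6 = 33)
S(F) = 33
v = 400 (v = 20**2 = 400)
v*S(6) + I = 400*33 - 205 = 13200 - 205 = 12995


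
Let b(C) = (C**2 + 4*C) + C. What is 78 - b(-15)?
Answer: -72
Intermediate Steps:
b(C) = C**2 + 5*C
78 - b(-15) = 78 - (-15)*(5 - 15) = 78 - (-15)*(-10) = 78 - 1*150 = 78 - 150 = -72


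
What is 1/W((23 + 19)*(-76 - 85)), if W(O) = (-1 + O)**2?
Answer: 1/45738169 ≈ 2.1864e-8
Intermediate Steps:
1/W((23 + 19)*(-76 - 85)) = 1/((-1 + (23 + 19)*(-76 - 85))**2) = 1/((-1 + 42*(-161))**2) = 1/((-1 - 6762)**2) = 1/((-6763)**2) = 1/45738169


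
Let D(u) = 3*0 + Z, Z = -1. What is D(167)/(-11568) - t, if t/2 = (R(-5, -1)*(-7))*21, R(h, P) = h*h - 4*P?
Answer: 98628769/11568 ≈ 8526.0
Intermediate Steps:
R(h, P) = h**2 - 4*P
D(u) = -1 (D(u) = 3*0 - 1 = 0 - 1 = -1)
t = -8526 (t = 2*((((-5)**2 - 4*(-1))*(-7))*21) = 2*(((25 + 4)*(-7))*21) = 2*((29*(-7))*21) = 2*(-203*21) = 2*(-4263) = -8526)
D(167)/(-11568) - t = -1/(-11568) - 1*(-8526) = -1*(-1/11568) + 8526 = 1/11568 + 8526 = 98628769/11568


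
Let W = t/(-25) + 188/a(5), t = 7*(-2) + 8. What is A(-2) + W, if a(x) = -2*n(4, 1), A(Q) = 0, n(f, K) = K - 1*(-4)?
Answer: -464/25 ≈ -18.560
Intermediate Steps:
t = -6 (t = -14 + 8 = -6)
n(f, K) = 4 + K (n(f, K) = K + 4 = 4 + K)
a(x) = -10 (a(x) = -2*(4 + 1) = -2*5 = -10)
W = -464/25 (W = -6/(-25) + 188/(-10) = -6*(-1/25) + 188*(-⅒) = 6/25 - 94/5 = -464/25 ≈ -18.560)
A(-2) + W = 0 - 464/25 = -464/25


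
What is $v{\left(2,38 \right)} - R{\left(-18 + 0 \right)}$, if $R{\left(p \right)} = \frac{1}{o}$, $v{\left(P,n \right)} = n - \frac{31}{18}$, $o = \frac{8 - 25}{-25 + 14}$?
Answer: $\frac{10903}{306} \approx 35.631$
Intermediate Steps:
$o = \frac{17}{11}$ ($o = - \frac{17}{-11} = \left(-17\right) \left(- \frac{1}{11}\right) = \frac{17}{11} \approx 1.5455$)
$v{\left(P,n \right)} = - \frac{31}{18} + n$ ($v{\left(P,n \right)} = n - \frac{31}{18} = - \frac{31}{18} + n$)
$R{\left(p \right)} = \frac{11}{17}$ ($R{\left(p \right)} = \frac{1}{\frac{17}{11}} = \frac{11}{17}$)
$v{\left(2,38 \right)} - R{\left(-18 + 0 \right)} = \left(- \frac{31}{18} + 38\right) - \frac{11}{17} = \frac{653}{18} - \frac{11}{17} = \frac{10903}{306}$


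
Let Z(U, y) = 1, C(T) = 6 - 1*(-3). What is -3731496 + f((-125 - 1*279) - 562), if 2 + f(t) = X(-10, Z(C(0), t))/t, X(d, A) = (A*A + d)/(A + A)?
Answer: -2403084709/644 ≈ -3.7315e+6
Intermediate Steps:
C(T) = 9 (C(T) = 6 + 3 = 9)
X(d, A) = (d + A²)/(2*A) (X(d, A) = (A² + d)/((2*A)) = (d + A²)*(1/(2*A)) = (d + A²)/(2*A))
f(t) = -2 - 9/(2*t) (f(t) = -2 + ((½)*(-10 + 1²)/1)/t = -2 + ((½)*1*(-10 + 1))/t = -2 + ((½)*1*(-9))/t = -2 - 9/(2*t))
-3731496 + f((-125 - 1*279) - 562) = -3731496 + (-2 - 9/(2*((-125 - 1*279) - 562))) = -3731496 + (-2 - 9/(2*((-125 - 279) - 562))) = -3731496 + (-2 - 9/(2*(-404 - 562))) = -3731496 + (-2 - 9/2/(-966)) = -3731496 + (-2 - 9/2*(-1/966)) = -3731496 + (-2 + 3/644) = -3731496 - 1285/644 = -2403084709/644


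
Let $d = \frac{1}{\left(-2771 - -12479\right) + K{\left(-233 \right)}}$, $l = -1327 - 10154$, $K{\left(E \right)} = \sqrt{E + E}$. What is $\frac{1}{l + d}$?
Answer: $\frac{- \sqrt{466} + 9708 i}{- 111457547 i + 11481 \sqrt{466}} \approx -8.71 \cdot 10^{-5} + 1.7764 \cdot 10^{-15} i$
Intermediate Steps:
$K{\left(E \right)} = \sqrt{2} \sqrt{E}$ ($K{\left(E \right)} = \sqrt{2 E} = \sqrt{2} \sqrt{E}$)
$l = -11481$
$d = \frac{1}{9708 + i \sqrt{466}}$ ($d = \frac{1}{\left(-2771 - -12479\right) + \sqrt{2} \sqrt{-233}} = \frac{1}{\left(-2771 + 12479\right) + \sqrt{2} i \sqrt{233}} = \frac{1}{9708 + i \sqrt{466}} \approx 0.00010301 - 2.29 \cdot 10^{-7} i$)
$\frac{1}{l + d} = \frac{1}{-11481 + \left(\frac{4854}{47122865} - \frac{i \sqrt{466}}{94245730}\right)} = \frac{1}{- \frac{541017608211}{47122865} - \frac{i \sqrt{466}}{94245730}}$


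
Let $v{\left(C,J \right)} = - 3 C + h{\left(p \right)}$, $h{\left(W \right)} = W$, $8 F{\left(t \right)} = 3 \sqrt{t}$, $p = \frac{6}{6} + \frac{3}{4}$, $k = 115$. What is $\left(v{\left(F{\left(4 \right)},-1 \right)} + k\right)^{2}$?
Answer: $\frac{52441}{4} \approx 13110.0$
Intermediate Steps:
$p = \frac{7}{4}$ ($p = 6 \cdot \frac{1}{6} + 3 \cdot \frac{1}{4} = 1 + \frac{3}{4} = \frac{7}{4} \approx 1.75$)
$F{\left(t \right)} = \frac{3 \sqrt{t}}{8}$
$v{\left(C,J \right)} = \frac{7}{4} - 3 C$ ($v{\left(C,J \right)} = - 3 C + \frac{7}{4} = \frac{7}{4} - 3 C$)
$\left(v{\left(F{\left(4 \right)},-1 \right)} + k\right)^{2} = \left(\left(\frac{7}{4} - 3 \frac{3 \sqrt{4}}{8}\right) + 115\right)^{2} = \left(\left(\frac{7}{4} - 3 \cdot \frac{3}{8} \cdot 2\right) + 115\right)^{2} = \left(\left(\frac{7}{4} - \frac{9}{4}\right) + 115\right)^{2} = \left(- \frac{1}{2} + 115\right)^{2} = \left(\frac{229}{2}\right)^{2} = \frac{52441}{4}$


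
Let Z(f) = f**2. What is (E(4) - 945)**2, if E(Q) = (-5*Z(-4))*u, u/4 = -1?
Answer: 390625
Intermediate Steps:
u = -4 (u = 4*(-1) = -4)
E(Q) = 320 (E(Q) = -5*(-4)**2*(-4) = -5*16*(-4) = -80*(-4) = 320)
(E(4) - 945)**2 = (320 - 945)**2 = (-625)**2 = 390625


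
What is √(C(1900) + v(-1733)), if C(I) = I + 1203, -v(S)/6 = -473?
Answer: √5941 ≈ 77.078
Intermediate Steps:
v(S) = 2838 (v(S) = -6*(-473) = 2838)
C(I) = 1203 + I
√(C(1900) + v(-1733)) = √((1203 + 1900) + 2838) = √(3103 + 2838) = √5941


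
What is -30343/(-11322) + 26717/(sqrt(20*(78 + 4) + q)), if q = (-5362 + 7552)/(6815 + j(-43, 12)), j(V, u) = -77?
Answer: 30343/11322 + 26717*sqrt(2068661455)/1842085 ≈ 662.34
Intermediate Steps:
q = 365/1123 (q = (-5362 + 7552)/(6815 - 77) = 2190/6738 = 2190*(1/6738) = 365/1123 ≈ 0.32502)
-30343/(-11322) + 26717/(sqrt(20*(78 + 4) + q)) = -30343/(-11322) + 26717/(sqrt(20*(78 + 4) + 365/1123)) = -30343*(-1/11322) + 26717/(sqrt(20*82 + 365/1123)) = 30343/11322 + 26717/(sqrt(1640 + 365/1123)) = 30343/11322 + 26717/(sqrt(1842085/1123)) = 30343/11322 + 26717/((sqrt(2068661455)/1123)) = 30343/11322 + 26717*(sqrt(2068661455)/1842085) = 30343/11322 + 26717*sqrt(2068661455)/1842085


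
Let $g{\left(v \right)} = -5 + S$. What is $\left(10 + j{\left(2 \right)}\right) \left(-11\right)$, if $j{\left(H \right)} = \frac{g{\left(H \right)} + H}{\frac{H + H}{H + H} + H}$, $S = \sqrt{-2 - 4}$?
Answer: $-99 - \frac{11 i \sqrt{6}}{3} \approx -99.0 - 8.9815 i$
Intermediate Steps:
$S = i \sqrt{6}$ ($S = \sqrt{-6} = i \sqrt{6} \approx 2.4495 i$)
$g{\left(v \right)} = -5 + i \sqrt{6}$
$j{\left(H \right)} = \frac{-5 + H + i \sqrt{6}}{1 + H}$ ($j{\left(H \right)} = \frac{\left(-5 + i \sqrt{6}\right) + H}{\frac{H + H}{H + H} + H} = \frac{-5 + H + i \sqrt{6}}{\frac{2 H}{2 H} + H} = \frac{-5 + H + i \sqrt{6}}{2 H \frac{1}{2 H} + H} = \frac{-5 + H + i \sqrt{6}}{1 + H}$)
$\left(10 + j{\left(2 \right)}\right) \left(-11\right) = \left(10 + \frac{-5 + 2 + i \sqrt{6}}{1 + 2}\right) \left(-11\right) = \left(10 + \frac{-3 + i \sqrt{6}}{3}\right) \left(-11\right) = \left(10 - \left(1 - \frac{i \sqrt{6}}{3}\right)\right) \left(-11\right) = \left(9 + \frac{i \sqrt{6}}{3}\right) \left(-11\right) = -99 - \frac{11 i \sqrt{6}}{3}$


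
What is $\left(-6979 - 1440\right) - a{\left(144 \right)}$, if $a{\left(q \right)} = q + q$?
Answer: $-8707$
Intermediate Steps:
$a{\left(q \right)} = 2 q$
$\left(-6979 - 1440\right) - a{\left(144 \right)} = \left(-6979 - 1440\right) - 2 \cdot 144 = -8419 - 288 = -8707$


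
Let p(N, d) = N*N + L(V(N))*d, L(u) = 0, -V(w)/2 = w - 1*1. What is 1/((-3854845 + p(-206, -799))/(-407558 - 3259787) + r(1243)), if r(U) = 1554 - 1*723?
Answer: 3667345/3051376104 ≈ 0.0012019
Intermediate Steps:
V(w) = 2 - 2*w (V(w) = -2*(w - 1*1) = -2*(w - 1) = -2*(-1 + w) = 2 - 2*w)
p(N, d) = N² (p(N, d) = N*N + 0*d = N² + 0 = N²)
r(U) = 831 (r(U) = 1554 - 723 = 831)
1/((-3854845 + p(-206, -799))/(-407558 - 3259787) + r(1243)) = 1/((-3854845 + (-206)²)/(-407558 - 3259787) + 831) = 1/((-3854845 + 42436)/(-3667345) + 831) = 1/(-3812409*(-1/3667345) + 831) = 1/(3812409/3667345 + 831) = 1/(3051376104/3667345) = 3667345/3051376104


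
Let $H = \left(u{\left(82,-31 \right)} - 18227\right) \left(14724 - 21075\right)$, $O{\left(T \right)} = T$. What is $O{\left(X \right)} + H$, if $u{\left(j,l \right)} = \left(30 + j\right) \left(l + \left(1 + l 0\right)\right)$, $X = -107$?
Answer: $137098930$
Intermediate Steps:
$u{\left(j,l \right)} = \left(1 + l\right) \left(30 + j\right)$ ($u{\left(j,l \right)} = \left(30 + j\right) \left(l + \left(1 + 0\right)\right) = \left(30 + j\right) \left(l + 1\right) = \left(30 + j\right) \left(1 + l\right) = \left(1 + l\right) \left(30 + j\right)$)
$H = 137099037$ ($H = \left(\left(30 + 82 + 30 \left(-31\right) + 82 \left(-31\right)\right) - 18227\right) \left(14724 - 21075\right) = \left(\left(30 + 82 - 930 - 2542\right) - 18227\right) \left(-6351\right) = \left(-3360 - 18227\right) \left(-6351\right) = \left(-21587\right) \left(-6351\right) = 137099037$)
$O{\left(X \right)} + H = -107 + 137099037 = 137098930$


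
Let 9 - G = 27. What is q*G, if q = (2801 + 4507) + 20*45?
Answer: -147744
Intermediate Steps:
G = -18 (G = 9 - 1*27 = 9 - 27 = -18)
q = 8208 (q = 7308 + 900 = 8208)
q*G = 8208*(-18) = -147744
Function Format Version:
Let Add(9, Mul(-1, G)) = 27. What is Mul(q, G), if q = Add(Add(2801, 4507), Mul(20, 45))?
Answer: -147744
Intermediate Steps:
G = -18 (G = Add(9, Mul(-1, 27)) = Add(9, -27) = -18)
q = 8208 (q = Add(7308, 900) = 8208)
Mul(q, G) = Mul(8208, -18) = -147744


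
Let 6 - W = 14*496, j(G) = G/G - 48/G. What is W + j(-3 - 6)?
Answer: -20795/3 ≈ -6931.7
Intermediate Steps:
j(G) = 1 - 48/G
W = -6938 (W = 6 - 14*496 = 6 - 1*6944 = 6 - 6944 = -6938)
W + j(-3 - 6) = -6938 + (-48 + (-3 - 6))/(-3 - 6) = -6938 + (-48 - 9)/(-9) = -6938 - ⅑*(-57) = -6938 + 19/3 = -20795/3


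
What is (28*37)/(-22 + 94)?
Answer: 259/18 ≈ 14.389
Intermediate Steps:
(28*37)/(-22 + 94) = 1036/72 = 1036*(1/72) = 259/18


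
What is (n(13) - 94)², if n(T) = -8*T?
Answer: 39204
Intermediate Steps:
(n(13) - 94)² = (-8*13 - 94)² = (-104 - 94)² = (-198)² = 39204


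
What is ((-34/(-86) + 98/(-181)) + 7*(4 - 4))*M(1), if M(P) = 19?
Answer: -21603/7783 ≈ -2.7757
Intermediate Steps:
((-34/(-86) + 98/(-181)) + 7*(4 - 4))*M(1) = ((-34/(-86) + 98/(-181)) + 7*(4 - 4))*19 = ((-34*(-1/86) + 98*(-1/181)) + 7*0)*19 = ((17/43 - 98/181) + 0)*19 = (-1137/7783 + 0)*19 = -1137/7783*19 = -21603/7783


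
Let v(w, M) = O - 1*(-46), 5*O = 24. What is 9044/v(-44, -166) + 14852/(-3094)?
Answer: 34034568/196469 ≈ 173.23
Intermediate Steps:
O = 24/5 (O = (⅕)*24 = 24/5 ≈ 4.8000)
v(w, M) = 254/5 (v(w, M) = 24/5 - 1*(-46) = 24/5 + 46 = 254/5)
9044/v(-44, -166) + 14852/(-3094) = 9044/(254/5) + 14852/(-3094) = 9044*(5/254) + 14852*(-1/3094) = 22610/127 - 7426/1547 = 34034568/196469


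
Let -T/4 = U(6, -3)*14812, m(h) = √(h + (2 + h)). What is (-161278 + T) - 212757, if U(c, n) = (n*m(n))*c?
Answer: -374035 + 2132928*I ≈ -3.7404e+5 + 2.1329e+6*I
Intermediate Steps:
m(h) = √(2 + 2*h)
U(c, n) = c*n*√(2 + 2*n) (U(c, n) = (n*√(2 + 2*n))*c = c*n*√(2 + 2*n))
T = 2132928*I (T = -4*6*(-3)*√(2 + 2*(-3))*14812 = -4*6*(-3)*√(2 - 6)*14812 = -4*6*(-3)*√(-4)*14812 = -4*6*(-3)*(2*I)*14812 = -4*(-36*I)*14812 = -(-2132928)*I = 2132928*I ≈ 2.1329e+6*I)
(-161278 + T) - 212757 = (-161278 + 2132928*I) - 212757 = -374035 + 2132928*I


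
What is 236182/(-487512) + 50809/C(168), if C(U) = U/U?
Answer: 12384880513/243756 ≈ 50809.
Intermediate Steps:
C(U) = 1
236182/(-487512) + 50809/C(168) = 236182/(-487512) + 50809/1 = 236182*(-1/487512) + 50809*1 = -118091/243756 + 50809 = 12384880513/243756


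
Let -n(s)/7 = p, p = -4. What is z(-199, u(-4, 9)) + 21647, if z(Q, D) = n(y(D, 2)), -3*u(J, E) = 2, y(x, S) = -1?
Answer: 21675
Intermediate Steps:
u(J, E) = -2/3 (u(J, E) = -1/3*2 = -2/3)
n(s) = 28 (n(s) = -7*(-4) = 28)
z(Q, D) = 28
z(-199, u(-4, 9)) + 21647 = 28 + 21647 = 21675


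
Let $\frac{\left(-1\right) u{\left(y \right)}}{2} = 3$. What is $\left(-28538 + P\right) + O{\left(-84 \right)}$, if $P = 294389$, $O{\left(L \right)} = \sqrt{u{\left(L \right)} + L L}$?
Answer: $265851 + 5 \sqrt{282} \approx 2.6594 \cdot 10^{5}$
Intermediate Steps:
$u{\left(y \right)} = -6$ ($u{\left(y \right)} = \left(-2\right) 3 = -6$)
$O{\left(L \right)} = \sqrt{-6 + L^{2}}$ ($O{\left(L \right)} = \sqrt{-6 + L L} = \sqrt{-6 + L^{2}}$)
$\left(-28538 + P\right) + O{\left(-84 \right)} = \left(-28538 + 294389\right) + \sqrt{-6 + \left(-84\right)^{2}} = 265851 + \sqrt{-6 + 7056} = 265851 + \sqrt{7050} = 265851 + 5 \sqrt{282}$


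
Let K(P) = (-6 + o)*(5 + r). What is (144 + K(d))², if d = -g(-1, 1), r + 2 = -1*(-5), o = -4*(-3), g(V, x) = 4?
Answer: 36864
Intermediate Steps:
o = 12
r = 3 (r = -2 - 1*(-5) = -2 + 5 = 3)
d = -4 (d = -1*4 = -4)
K(P) = 48 (K(P) = (-6 + 12)*(5 + 3) = 6*8 = 48)
(144 + K(d))² = (144 + 48)² = 192² = 36864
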